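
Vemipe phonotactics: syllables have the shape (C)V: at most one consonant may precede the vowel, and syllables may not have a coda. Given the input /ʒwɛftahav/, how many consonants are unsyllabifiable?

3

Under (C)V, the unsyllabifiable consonants are /ʒ/, /f/, /v/ (no codas are permitted; onsets are limited to one consonant).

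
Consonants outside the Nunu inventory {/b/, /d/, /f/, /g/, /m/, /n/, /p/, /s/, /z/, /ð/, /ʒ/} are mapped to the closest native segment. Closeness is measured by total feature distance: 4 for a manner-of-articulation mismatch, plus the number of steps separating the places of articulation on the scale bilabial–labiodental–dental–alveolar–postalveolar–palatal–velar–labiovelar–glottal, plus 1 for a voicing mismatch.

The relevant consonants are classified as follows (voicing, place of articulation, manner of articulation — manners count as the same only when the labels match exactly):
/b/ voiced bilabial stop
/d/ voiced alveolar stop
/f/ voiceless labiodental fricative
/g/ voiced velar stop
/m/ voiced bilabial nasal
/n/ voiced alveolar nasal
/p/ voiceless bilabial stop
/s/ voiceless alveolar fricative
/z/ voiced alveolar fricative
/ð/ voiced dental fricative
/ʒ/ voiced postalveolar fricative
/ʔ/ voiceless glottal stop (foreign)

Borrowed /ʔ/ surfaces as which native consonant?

/g/ is closest: same manner (stop), place distance 2 (glottal→velar), voicing differs (+1); total 3. Next closest is /d/ at distance 6.

g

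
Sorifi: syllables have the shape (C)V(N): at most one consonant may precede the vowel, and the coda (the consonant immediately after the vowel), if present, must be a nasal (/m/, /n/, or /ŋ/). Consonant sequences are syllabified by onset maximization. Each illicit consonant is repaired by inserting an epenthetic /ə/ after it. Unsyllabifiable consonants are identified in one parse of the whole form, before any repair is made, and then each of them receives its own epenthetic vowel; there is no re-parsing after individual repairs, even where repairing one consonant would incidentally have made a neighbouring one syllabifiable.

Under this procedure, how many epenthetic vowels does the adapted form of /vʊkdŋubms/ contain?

The unsyllabifiable consonants are /k/, /d/, /b/, /m/, /s/; each receives one epenthetic vowel.

5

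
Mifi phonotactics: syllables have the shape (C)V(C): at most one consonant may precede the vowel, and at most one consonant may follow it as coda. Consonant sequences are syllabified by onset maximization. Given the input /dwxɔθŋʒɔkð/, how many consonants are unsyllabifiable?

Syllabifying with onset maximization leaves /d/, /w/, /ŋ/, /ð/ stranded (at most one coda consonant is licensed; onsets are limited to one consonant).

4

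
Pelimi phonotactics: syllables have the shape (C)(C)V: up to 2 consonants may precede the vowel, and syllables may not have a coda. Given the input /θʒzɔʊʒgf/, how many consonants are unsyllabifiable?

4

Syllabifying with onset maximization leaves /θ/, /ʒ/, /g/, /f/ stranded (no codas are permitted; onsets may contain at most 2 consonants).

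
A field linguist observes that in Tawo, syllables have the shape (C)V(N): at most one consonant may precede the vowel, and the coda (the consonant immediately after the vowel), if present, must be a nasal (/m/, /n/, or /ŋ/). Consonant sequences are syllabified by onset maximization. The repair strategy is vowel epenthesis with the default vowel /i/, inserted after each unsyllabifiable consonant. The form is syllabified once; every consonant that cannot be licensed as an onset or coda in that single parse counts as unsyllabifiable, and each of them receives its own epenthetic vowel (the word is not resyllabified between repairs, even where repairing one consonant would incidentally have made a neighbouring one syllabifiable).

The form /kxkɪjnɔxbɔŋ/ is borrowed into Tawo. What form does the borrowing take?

kixikɪjinɔxibɔŋ

The consonants /k/, /x/, /j/, /x/ cannot be parsed into a legal (C)V(N) syllable (only a nasal (/m/, /n/, or /ŋ/) is licensed in coda position; onsets are limited to one consonant).
Inserting the epenthetic vowel yields /k/ → /ki/, /x/ → /xi/, /j/ → /ji/, /x/ → /xi/.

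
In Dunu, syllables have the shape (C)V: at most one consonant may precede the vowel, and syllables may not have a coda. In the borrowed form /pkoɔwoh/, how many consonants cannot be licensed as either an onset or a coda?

2

The consonants /p/, /h/ cannot be parsed into a legal (C)V syllable (no codas are permitted; onsets are limited to one consonant).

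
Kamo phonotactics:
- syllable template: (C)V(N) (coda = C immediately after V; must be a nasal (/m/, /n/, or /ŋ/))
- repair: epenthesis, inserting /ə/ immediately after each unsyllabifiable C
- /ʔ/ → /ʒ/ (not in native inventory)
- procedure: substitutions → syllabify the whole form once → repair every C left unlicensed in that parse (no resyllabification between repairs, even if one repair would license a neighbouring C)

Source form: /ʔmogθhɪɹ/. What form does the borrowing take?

Substitution: /ʔ/ → /ʒ/, giving /ʒmogθhɪɹ/.
Under (C)V(N), the unsyllabifiable consonants are /ʒ/, /g/, /θ/, /ɹ/ (only a nasal (/m/, /n/, or /ŋ/) is licensed in coda position; onsets are limited to one consonant).
Each unlicensed consonant becomes the onset of a new syllable: /ʒ/ → /ʒə/, /g/ → /gə/, /θ/ → /θə/, /ɹ/ → /ɹə/.

ʒəmogəθəhɪɹə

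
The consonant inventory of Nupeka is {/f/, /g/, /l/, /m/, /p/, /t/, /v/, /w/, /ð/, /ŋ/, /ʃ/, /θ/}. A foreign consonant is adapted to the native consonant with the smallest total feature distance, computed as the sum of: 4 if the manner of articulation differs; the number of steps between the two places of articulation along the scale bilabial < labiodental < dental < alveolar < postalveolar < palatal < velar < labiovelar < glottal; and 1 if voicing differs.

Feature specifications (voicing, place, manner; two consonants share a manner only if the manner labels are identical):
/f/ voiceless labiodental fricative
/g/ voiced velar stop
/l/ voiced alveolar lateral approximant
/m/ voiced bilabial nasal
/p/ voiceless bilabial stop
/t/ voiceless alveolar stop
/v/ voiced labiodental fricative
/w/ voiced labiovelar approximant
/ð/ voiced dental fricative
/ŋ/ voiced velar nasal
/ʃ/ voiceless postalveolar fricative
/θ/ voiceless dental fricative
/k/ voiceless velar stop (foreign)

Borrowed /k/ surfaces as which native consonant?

/g/ is closest: same manner (stop), place distance 0 (velar→velar), voicing differs (+1); total 1. Next closest is /t/ at distance 3.

g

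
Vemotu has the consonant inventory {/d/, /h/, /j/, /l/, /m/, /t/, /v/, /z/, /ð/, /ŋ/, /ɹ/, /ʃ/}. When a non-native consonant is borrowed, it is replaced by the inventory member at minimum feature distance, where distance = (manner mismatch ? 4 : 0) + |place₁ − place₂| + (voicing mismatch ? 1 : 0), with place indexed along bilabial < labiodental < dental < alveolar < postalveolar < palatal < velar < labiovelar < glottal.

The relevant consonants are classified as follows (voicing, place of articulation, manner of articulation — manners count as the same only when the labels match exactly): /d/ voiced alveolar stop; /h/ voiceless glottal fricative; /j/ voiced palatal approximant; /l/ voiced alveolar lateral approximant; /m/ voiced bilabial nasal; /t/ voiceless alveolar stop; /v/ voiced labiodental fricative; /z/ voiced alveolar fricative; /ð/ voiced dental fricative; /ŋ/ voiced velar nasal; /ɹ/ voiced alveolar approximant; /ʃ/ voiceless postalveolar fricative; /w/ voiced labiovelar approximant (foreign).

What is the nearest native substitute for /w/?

/j/ is closest: same manner (approximant), place distance 2 (labiovelar→palatal), same voicing; total 2. Next closest is /ɹ/ at distance 4.

j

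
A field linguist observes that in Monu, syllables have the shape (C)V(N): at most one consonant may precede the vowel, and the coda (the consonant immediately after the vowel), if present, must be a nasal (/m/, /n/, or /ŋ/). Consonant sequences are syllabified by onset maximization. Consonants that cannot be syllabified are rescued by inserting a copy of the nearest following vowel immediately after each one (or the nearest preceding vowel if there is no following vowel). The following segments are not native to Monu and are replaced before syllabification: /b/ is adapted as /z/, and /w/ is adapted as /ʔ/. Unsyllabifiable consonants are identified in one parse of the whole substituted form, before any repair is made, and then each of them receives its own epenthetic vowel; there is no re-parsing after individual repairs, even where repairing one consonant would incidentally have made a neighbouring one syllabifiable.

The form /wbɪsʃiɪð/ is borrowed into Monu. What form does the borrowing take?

ʔɪzɪsiʃiɪðɪ

Substitution: /w/ → /ʔ/, /b/ → /z/, giving /ʔzɪsʃiɪð/.
Under (C)V(N), the unsyllabifiable consonants are /ʔ/, /s/, /ð/ (only a nasal (/m/, /n/, or /ŋ/) is licensed in coda position; onsets are limited to one consonant).
Each unlicensed consonant becomes the onset of a new syllable: /ʔ/ → /ʔɪ/, /s/ → /si/, /ð/ → /ðɪ/.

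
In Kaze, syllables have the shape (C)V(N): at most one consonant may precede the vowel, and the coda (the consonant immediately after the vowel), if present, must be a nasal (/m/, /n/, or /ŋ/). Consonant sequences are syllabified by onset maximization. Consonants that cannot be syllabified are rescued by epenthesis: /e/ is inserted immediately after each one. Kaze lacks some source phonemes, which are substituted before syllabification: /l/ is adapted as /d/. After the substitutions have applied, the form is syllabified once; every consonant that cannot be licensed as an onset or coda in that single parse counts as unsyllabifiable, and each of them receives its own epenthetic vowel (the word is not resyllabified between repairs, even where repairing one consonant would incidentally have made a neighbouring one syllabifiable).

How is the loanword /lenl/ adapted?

dende

Substitution: /l/ → /d/, giving /dend/.
Under (C)V(N), the unsyllabifiable consonants are /d/ (only a nasal (/m/, /n/, or /ŋ/) is licensed in coda position; onsets are limited to one consonant).
Each unlicensed consonant becomes the onset of a new syllable: /d/ → /de/.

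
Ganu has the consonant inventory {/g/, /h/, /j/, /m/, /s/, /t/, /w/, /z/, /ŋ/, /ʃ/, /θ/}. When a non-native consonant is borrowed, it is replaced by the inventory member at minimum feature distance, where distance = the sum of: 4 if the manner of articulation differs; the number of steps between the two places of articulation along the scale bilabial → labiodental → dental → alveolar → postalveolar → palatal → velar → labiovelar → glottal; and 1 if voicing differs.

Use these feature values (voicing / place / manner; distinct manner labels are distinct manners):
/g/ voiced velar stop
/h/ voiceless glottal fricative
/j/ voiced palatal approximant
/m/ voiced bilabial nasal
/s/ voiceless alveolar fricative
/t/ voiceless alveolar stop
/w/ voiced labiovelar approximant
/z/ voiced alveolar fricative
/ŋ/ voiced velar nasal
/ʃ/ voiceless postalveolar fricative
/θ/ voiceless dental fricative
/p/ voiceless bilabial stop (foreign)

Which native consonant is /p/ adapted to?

t

/t/ is closest: same manner (stop), place distance 3 (bilabial→alveolar), same voicing; total 3. Next closest is /m/ at distance 5.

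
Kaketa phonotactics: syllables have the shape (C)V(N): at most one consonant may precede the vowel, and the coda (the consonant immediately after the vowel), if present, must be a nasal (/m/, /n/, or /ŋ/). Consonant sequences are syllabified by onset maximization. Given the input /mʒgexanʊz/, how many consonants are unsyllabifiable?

3

Syllabifying with onset maximization leaves /m/, /ʒ/, /z/ stranded (only a nasal (/m/, /n/, or /ŋ/) is licensed in coda position; onsets are limited to one consonant).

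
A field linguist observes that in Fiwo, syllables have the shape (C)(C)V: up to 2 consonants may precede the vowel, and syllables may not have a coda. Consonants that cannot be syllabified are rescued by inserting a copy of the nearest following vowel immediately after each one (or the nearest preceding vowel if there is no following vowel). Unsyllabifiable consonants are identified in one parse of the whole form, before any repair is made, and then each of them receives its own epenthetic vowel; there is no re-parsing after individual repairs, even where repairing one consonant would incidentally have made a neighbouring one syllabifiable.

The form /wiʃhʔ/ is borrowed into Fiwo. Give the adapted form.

The consonants /ʃ/, /h/, /ʔ/ cannot be parsed into a legal (C)(C)V syllable (no codas are permitted; onsets may contain at most 2 consonants).
Epenthesis after each stranded consonant: /ʃ/ → /ʃi/, /h/ → /hi/, /ʔ/ → /ʔi/.

wiʃihiʔi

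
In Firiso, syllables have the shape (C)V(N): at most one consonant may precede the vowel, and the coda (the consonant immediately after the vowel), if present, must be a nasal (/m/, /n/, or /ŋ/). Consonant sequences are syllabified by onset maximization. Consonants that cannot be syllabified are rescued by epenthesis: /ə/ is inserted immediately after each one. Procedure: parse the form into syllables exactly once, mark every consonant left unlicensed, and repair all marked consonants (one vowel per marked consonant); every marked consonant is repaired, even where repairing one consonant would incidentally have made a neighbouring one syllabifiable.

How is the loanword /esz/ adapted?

esəzə

Syllabifying with onset maximization leaves /s/, /z/ stranded (only a nasal (/m/, /n/, or /ŋ/) is licensed in coda position; onsets are limited to one consonant).
Each unlicensed consonant becomes the onset of a new syllable: /s/ → /sə/, /z/ → /zə/.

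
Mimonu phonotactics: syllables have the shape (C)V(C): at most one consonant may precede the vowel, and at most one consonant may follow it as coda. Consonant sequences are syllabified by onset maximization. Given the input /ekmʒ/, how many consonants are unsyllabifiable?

The consonants /m/, /ʒ/ cannot be parsed into a legal (C)V(C) syllable (at most one coda consonant is licensed; onsets are limited to one consonant).

2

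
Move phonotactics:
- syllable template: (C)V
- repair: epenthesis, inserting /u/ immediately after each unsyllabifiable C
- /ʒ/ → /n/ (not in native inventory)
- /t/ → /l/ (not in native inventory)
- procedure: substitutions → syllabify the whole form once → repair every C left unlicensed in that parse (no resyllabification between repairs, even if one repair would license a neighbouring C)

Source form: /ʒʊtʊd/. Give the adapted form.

Substitution: /ʒ/ → /n/, /t/ → /l/, giving /nʊlʊd/.
Syllabifying with onset maximization leaves /d/ stranded (no codas are permitted; onsets are limited to one consonant).
Epenthesis after each stranded consonant: /d/ → /du/.

nʊlʊdu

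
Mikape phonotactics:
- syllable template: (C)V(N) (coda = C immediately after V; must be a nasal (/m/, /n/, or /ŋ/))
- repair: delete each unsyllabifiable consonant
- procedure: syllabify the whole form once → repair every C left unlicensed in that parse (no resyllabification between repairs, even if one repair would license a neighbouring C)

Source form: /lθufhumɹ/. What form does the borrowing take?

The consonants /l/, /f/, /ɹ/ cannot be parsed into a legal (C)V(N) syllable (only a nasal (/m/, /n/, or /ŋ/) is licensed in coda position; onsets are limited to one consonant).
Deleting the stranded consonants removes /l/, /f/, /ɹ/.

θuhum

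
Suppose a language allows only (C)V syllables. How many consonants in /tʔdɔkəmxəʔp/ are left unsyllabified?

5

Under (C)V, the unsyllabifiable consonants are /t/, /ʔ/, /m/, /ʔ/, /p/ (no codas are permitted; onsets are limited to one consonant).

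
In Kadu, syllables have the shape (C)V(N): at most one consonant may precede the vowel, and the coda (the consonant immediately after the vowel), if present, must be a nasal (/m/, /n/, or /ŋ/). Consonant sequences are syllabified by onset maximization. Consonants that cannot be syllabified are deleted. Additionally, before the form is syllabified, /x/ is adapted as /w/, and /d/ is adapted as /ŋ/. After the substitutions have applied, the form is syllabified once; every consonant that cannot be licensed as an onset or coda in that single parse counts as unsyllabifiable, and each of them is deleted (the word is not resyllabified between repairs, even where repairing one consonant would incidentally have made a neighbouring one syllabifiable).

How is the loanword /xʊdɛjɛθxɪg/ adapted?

Substitution: /x/ → /w/, /d/ → /ŋ/, giving /wʊŋɛjɛθwɪg/.
The consonants /θ/, /g/ cannot be parsed into a legal (C)V(N) syllable (only a nasal (/m/, /n/, or /ŋ/) is licensed in coda position; onsets are limited to one consonant).
Deleting the stranded consonants removes /θ/, /g/.

wʊŋɛjɛwɪ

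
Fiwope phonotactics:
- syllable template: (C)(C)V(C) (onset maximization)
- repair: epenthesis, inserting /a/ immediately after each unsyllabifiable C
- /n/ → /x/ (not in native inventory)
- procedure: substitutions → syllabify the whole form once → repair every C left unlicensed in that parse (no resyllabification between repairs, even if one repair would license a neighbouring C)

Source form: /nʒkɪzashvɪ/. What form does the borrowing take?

xaʒkɪzashvɪ

Substitution: /n/ → /x/, giving /xʒkɪzashvɪ/.
The consonants /x/ cannot be parsed into a legal (C)(C)V(C) syllable (at most one coda consonant is licensed; onsets may contain at most 2 consonants).
Epenthesis after each stranded consonant: /x/ → /xa/.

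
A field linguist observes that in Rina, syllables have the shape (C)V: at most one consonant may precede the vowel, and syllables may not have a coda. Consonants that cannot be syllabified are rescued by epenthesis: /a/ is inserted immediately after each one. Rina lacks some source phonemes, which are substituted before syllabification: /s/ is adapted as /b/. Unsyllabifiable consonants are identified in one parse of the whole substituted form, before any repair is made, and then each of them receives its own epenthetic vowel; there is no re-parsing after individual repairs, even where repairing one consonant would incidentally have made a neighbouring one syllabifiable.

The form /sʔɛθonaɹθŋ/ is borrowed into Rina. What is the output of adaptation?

Substitution: /s/ → /b/, giving /bʔɛθonaɹθŋ/.
Syllabifying with onset maximization leaves /b/, /ɹ/, /θ/, /ŋ/ stranded (no codas are permitted; onsets are limited to one consonant).
Epenthesis after each stranded consonant: /b/ → /ba/, /ɹ/ → /ɹa/, /θ/ → /θa/, /ŋ/ → /ŋa/.

baʔɛθonaɹaθaŋa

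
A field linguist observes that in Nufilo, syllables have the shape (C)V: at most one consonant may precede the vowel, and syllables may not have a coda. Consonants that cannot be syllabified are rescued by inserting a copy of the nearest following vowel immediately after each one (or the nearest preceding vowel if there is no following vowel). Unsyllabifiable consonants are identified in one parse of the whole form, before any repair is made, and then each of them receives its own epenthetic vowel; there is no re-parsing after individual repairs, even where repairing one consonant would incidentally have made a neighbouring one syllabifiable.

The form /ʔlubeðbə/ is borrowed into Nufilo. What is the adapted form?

The consonants /ʔ/, /ð/ cannot be parsed into a legal (C)V syllable (no codas are permitted; onsets are limited to one consonant).
Each unlicensed consonant becomes the onset of a new syllable: /ʔ/ → /ʔu/, /ð/ → /ðə/.

ʔulubeðəbə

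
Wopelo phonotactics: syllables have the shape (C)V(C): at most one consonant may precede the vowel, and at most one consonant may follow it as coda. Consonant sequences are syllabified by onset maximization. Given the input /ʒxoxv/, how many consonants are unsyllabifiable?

2

Syllabifying with onset maximization leaves /ʒ/, /v/ stranded (at most one coda consonant is licensed; onsets are limited to one consonant).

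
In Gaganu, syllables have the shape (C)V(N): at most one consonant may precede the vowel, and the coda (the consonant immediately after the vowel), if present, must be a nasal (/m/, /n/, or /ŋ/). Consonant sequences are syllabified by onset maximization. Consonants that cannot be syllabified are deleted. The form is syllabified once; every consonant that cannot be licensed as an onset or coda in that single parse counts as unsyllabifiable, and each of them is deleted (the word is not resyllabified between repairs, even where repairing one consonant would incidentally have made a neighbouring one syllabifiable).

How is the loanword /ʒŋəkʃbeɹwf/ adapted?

ŋəbe

Syllabifying with onset maximization leaves /ʒ/, /k/, /ʃ/, /ɹ/, /w/, /f/ stranded (only a nasal (/m/, /n/, or /ŋ/) is licensed in coda position; onsets are limited to one consonant).
Deletion applies to /ʒ/, /k/, /ʃ/, /ɹ/, /w/, /f/.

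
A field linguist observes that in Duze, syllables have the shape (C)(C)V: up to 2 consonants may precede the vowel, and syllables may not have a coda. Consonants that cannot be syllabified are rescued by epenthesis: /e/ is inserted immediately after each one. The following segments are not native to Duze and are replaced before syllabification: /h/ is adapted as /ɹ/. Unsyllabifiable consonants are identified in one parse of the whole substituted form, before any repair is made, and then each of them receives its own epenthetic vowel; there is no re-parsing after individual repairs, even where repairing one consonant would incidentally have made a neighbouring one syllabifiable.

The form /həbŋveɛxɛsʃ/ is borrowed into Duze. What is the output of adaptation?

ɹəbeŋveɛxɛseʃe

Substitution: /h/ → /ɹ/, giving /ɹəbŋveɛxɛsʃ/.
The consonants /b/, /s/, /ʃ/ cannot be parsed into a legal (C)(C)V syllable (no codas are permitted; onsets may contain at most 2 consonants).
Each unlicensed consonant becomes the onset of a new syllable: /b/ → /be/, /s/ → /se/, /ʃ/ → /ʃe/.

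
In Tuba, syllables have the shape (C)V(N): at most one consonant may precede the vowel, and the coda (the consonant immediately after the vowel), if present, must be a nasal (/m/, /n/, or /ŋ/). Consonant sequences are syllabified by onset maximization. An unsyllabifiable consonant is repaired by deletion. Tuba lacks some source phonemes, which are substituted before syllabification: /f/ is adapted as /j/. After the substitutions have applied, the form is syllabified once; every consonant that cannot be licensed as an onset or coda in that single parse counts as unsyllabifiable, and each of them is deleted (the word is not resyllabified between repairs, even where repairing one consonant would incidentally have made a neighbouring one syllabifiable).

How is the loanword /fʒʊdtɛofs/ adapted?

Substitution: /f/ → /j/, giving /jʒʊdtɛojs/.
Under (C)V(N), the unsyllabifiable consonants are /j/, /d/, /j/, /s/ (only a nasal (/m/, /n/, or /ŋ/) is licensed in coda position; onsets are limited to one consonant).
Deletion applies to /j/, /d/, /j/, /s/.

ʒʊtɛo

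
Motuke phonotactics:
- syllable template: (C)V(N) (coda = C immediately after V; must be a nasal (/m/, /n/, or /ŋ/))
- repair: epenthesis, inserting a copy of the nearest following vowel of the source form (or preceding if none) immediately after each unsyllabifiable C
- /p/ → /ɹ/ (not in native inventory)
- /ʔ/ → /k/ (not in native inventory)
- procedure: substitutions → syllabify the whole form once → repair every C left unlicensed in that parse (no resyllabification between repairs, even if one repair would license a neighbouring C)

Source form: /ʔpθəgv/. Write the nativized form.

kəɹəθəgəvə

Substitution: /ʔ/ → /k/, /p/ → /ɹ/, giving /kɹθəgv/.
Under (C)V(N), the unsyllabifiable consonants are /k/, /ɹ/, /g/, /v/ (only a nasal (/m/, /n/, or /ŋ/) is licensed in coda position; onsets are limited to one consonant).
Epenthesis after each stranded consonant: /k/ → /kə/, /ɹ/ → /ɹə/, /g/ → /gə/, /v/ → /və/.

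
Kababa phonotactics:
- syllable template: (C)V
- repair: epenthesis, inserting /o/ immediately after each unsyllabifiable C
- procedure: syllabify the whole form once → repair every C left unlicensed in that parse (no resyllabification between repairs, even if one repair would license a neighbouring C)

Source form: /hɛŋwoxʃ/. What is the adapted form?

hɛŋowoxoʃo

The consonants /ŋ/, /x/, /ʃ/ cannot be parsed into a legal (C)V syllable (no codas are permitted; onsets are limited to one consonant).
Epenthesis after each stranded consonant: /ŋ/ → /ŋo/, /x/ → /xo/, /ʃ/ → /ʃo/.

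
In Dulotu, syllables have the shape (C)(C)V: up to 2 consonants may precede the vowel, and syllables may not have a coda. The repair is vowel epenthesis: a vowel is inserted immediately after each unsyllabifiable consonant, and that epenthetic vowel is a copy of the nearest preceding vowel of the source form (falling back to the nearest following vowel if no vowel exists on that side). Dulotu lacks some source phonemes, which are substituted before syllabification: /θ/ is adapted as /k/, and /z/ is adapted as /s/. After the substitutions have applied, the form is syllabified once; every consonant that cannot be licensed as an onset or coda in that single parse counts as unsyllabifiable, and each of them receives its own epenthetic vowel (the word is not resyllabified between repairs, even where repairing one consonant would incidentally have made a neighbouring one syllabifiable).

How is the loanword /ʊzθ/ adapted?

Substitution: /z/ → /s/, /θ/ → /k/, giving /ʊsk/.
The consonants /s/, /k/ cannot be parsed into a legal (C)(C)V syllable (no codas are permitted; onsets may contain at most 2 consonants).
Each unlicensed consonant becomes the onset of a new syllable: /s/ → /sʊ/, /k/ → /kʊ/.

ʊsʊkʊ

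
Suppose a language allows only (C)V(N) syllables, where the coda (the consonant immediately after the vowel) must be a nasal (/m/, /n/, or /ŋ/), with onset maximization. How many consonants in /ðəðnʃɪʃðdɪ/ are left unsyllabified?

4

Syllabifying with onset maximization leaves /ð/, /n/, /ʃ/, /ð/ stranded (only a nasal (/m/, /n/, or /ŋ/) is licensed in coda position; onsets are limited to one consonant).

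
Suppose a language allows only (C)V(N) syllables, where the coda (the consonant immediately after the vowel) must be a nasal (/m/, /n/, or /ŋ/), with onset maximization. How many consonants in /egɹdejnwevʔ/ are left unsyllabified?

6

Syllabifying with onset maximization leaves /g/, /ɹ/, /j/, /n/, /v/, /ʔ/ stranded (only a nasal (/m/, /n/, or /ŋ/) is licensed in coda position; onsets are limited to one consonant).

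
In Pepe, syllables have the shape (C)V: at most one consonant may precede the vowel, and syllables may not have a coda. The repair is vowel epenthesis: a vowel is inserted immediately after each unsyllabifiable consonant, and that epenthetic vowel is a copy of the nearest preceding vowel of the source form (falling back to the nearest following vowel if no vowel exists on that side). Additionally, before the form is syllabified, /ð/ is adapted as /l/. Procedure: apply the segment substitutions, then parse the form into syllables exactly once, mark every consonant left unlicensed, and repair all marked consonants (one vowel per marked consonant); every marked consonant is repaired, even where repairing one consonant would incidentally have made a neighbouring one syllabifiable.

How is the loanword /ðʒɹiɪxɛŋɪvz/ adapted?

liʒiɹiɪxɛŋɪvɪzɪ

Substitution: /ð/ → /l/, giving /lʒɹiɪxɛŋɪvz/.
Syllabifying with onset maximization leaves /l/, /ʒ/, /v/, /z/ stranded (no codas are permitted; onsets are limited to one consonant).
Inserting the epenthetic vowel yields /l/ → /li/, /ʒ/ → /ʒi/, /v/ → /vɪ/, /z/ → /zɪ/.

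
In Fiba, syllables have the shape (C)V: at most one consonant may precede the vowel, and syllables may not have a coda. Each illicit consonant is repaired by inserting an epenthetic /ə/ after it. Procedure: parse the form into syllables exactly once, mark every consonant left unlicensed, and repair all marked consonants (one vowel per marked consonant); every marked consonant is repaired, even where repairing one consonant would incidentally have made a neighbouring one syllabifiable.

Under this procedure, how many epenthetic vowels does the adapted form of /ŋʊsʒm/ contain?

The unsyllabifiable consonants are /s/, /ʒ/, /m/; each receives one epenthetic vowel.

3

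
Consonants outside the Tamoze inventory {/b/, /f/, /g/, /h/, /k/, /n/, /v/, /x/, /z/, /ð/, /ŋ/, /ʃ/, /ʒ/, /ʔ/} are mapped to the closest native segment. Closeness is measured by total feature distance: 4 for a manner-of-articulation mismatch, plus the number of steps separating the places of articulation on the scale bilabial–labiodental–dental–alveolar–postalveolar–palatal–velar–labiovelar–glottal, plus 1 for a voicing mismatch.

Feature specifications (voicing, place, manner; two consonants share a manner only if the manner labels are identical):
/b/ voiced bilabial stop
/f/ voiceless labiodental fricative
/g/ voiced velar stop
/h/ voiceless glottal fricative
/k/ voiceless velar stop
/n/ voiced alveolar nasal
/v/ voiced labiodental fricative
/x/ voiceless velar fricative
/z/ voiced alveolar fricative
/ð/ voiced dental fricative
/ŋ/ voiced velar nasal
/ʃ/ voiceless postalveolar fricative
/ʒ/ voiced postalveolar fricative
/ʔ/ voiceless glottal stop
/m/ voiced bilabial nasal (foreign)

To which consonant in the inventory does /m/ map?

n

/n/ is closest: same manner (nasal), place distance 3 (bilabial→alveolar), same voicing; total 3. Next closest is /b/ at distance 4.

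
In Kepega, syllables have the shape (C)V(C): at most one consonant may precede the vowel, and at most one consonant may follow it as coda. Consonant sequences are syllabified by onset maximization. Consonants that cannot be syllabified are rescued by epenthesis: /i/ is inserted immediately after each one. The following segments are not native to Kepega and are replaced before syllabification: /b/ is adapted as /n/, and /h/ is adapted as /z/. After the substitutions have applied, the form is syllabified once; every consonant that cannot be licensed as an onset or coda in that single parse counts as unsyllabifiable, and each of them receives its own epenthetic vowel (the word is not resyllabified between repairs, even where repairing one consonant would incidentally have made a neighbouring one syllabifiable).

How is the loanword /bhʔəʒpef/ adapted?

Substitution: /b/ → /n/, /h/ → /z/, giving /nzʔəʒpef/.
Syllabifying with onset maximization leaves /n/, /z/ stranded (at most one coda consonant is licensed; onsets are limited to one consonant).
Epenthesis after each stranded consonant: /n/ → /ni/, /z/ → /zi/.

niziʔəʒpef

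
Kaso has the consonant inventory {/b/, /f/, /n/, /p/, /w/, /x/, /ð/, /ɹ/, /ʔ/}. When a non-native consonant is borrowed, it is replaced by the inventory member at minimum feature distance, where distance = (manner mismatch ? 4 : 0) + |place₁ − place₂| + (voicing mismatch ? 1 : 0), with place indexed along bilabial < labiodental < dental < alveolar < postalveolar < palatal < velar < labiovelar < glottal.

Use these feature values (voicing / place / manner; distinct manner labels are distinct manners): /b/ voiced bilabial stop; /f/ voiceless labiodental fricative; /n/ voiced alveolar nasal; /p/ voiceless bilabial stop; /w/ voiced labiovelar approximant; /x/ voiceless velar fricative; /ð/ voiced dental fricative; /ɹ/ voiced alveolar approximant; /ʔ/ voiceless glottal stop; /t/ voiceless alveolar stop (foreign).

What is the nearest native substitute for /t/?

p

/p/ is closest: same manner (stop), place distance 3 (alveolar→bilabial), same voicing; total 3. Next closest is /b/ at distance 4.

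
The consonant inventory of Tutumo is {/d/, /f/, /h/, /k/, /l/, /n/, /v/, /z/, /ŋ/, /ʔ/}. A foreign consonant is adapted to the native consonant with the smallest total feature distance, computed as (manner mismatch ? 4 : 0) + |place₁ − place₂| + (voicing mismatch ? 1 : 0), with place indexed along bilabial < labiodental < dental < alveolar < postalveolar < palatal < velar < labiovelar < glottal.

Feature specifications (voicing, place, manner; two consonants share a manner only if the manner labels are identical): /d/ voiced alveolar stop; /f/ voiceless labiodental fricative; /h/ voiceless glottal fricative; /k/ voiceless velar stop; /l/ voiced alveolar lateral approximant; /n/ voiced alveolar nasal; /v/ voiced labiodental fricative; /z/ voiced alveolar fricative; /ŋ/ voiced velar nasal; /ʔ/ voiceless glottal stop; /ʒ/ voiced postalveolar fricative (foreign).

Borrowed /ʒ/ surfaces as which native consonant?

/z/ is closest: same manner (fricative), place distance 1 (postalveolar→alveolar), same voicing; total 1. Next closest is /v/ at distance 3.

z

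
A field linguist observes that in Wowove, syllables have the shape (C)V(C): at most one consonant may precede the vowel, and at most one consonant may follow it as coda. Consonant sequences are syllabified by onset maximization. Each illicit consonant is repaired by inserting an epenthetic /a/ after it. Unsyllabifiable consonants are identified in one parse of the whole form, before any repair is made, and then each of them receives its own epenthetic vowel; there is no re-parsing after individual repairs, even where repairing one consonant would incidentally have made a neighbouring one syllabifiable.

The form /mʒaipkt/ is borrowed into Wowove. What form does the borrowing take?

maʒaipkata

The consonants /m/, /k/, /t/ cannot be parsed into a legal (C)V(C) syllable (at most one coda consonant is licensed; onsets are limited to one consonant).
Inserting the epenthetic vowel yields /m/ → /ma/, /k/ → /ka/, /t/ → /ta/.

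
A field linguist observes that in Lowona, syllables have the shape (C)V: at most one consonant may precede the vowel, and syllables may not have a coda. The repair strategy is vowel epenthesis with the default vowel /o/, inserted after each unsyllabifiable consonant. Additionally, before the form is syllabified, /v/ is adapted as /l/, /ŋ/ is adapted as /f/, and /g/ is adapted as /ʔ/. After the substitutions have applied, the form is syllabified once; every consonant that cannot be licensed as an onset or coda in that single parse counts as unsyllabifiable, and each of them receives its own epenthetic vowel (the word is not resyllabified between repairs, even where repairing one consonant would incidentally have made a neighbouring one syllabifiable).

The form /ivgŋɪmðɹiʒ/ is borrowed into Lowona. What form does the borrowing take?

Substitution: /v/ → /l/, /g/ → /ʔ/, /ŋ/ → /f/, giving /ilʔfɪmðɹiʒ/.
The consonants /l/, /ʔ/, /m/, /ð/, /ʒ/ cannot be parsed into a legal (C)V syllable (no codas are permitted; onsets are limited to one consonant).
Epenthesis after each stranded consonant: /l/ → /lo/, /ʔ/ → /ʔo/, /m/ → /mo/, /ð/ → /ðo/, /ʒ/ → /ʒo/.

iloʔofɪmoðoɹiʒo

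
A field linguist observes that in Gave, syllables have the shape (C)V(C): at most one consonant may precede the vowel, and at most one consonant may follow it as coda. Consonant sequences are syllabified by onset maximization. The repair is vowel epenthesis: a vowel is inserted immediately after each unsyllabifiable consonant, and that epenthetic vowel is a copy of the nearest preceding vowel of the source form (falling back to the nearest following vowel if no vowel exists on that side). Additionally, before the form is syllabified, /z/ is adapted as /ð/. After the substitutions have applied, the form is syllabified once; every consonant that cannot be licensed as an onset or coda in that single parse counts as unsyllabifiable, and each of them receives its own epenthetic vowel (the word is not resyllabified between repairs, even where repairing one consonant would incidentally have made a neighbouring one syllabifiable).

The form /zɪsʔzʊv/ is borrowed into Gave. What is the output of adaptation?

ðɪsʔɪðʊv

Substitution: /z/ → /ð/, giving /ðɪsʔðʊv/.
The consonants /ʔ/ cannot be parsed into a legal (C)V(C) syllable (at most one coda consonant is licensed; onsets are limited to one consonant).
Each unlicensed consonant becomes the onset of a new syllable: /ʔ/ → /ʔɪ/.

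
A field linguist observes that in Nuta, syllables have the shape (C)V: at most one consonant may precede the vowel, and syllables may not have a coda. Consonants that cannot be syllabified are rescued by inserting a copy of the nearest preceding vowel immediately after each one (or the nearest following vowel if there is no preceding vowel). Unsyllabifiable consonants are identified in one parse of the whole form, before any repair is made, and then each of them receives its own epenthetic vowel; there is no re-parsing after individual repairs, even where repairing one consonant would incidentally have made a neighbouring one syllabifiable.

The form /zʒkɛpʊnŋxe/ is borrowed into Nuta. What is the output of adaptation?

zɛʒɛkɛpʊnʊŋʊxe

Syllabifying with onset maximization leaves /z/, /ʒ/, /n/, /ŋ/ stranded (no codas are permitted; onsets are limited to one consonant).
Epenthesis after each stranded consonant: /z/ → /zɛ/, /ʒ/ → /ʒɛ/, /n/ → /nʊ/, /ŋ/ → /ŋʊ/.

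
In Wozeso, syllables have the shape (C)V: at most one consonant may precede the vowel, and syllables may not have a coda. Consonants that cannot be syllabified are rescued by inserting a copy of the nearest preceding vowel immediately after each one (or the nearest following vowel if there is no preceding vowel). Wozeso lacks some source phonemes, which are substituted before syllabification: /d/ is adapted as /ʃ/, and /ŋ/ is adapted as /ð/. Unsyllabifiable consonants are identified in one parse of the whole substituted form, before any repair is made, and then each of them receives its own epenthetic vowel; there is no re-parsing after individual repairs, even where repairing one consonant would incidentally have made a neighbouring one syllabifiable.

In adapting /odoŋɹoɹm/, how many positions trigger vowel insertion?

3

After substitution the input is /oʃoðɹoɹm/.
The unsyllabifiable consonants are /ð/, /ɹ/, /m/; each receives one epenthetic vowel.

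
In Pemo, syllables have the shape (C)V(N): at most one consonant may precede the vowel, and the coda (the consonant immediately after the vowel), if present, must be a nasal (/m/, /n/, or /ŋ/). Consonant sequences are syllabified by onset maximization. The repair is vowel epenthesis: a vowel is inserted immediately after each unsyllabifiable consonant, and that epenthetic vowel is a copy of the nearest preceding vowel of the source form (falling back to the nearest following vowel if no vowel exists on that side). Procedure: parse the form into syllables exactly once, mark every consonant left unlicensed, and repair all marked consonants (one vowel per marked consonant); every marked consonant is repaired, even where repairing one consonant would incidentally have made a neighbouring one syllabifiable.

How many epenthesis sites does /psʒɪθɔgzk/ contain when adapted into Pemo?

The unsyllabifiable consonants are /p/, /s/, /g/, /z/, /k/; each receives one epenthetic vowel.

5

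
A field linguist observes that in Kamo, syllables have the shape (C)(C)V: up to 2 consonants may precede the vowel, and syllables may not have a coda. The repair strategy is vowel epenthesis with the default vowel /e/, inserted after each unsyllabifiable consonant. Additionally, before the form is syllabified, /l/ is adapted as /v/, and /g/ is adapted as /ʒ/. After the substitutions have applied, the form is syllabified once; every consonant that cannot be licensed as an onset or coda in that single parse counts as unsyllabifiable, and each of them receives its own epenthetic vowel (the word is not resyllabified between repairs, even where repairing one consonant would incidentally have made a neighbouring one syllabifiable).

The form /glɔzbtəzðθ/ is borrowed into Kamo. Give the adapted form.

Substitution: /g/ → /ʒ/, /l/ → /v/, giving /ʒvɔzbtəzðθ/.
The consonants /z/, /z/, /ð/, /θ/ cannot be parsed into a legal (C)(C)V syllable (no codas are permitted; onsets may contain at most 2 consonants).
Each unlicensed consonant becomes the onset of a new syllable: /z/ → /ze/, /z/ → /ze/, /ð/ → /ðe/, /θ/ → /θe/.

ʒvɔzebtəzeðeθe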